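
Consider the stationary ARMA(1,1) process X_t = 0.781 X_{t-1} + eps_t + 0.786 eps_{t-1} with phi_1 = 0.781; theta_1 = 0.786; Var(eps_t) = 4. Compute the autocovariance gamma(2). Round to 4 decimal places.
\gamma(2) = 20.2553

Multiply the model equation by X_{t-k} and take expectations. With theta_0 = psi_0 = 1 and psi_j the MA(infinity) weights, this gives
  gamma(k) - sum_i phi_i gamma(k-i) = c_k,
  c_k = sigma^2 * sum_{j=k..q} theta_j psi_{j-k}   (c_k = 0 for k > q),
using gamma(-m) = gamma(m).
psi-weights needed (psi_j = theta_j + sum_i phi_i psi_{j-i}):
  psi_1 = theta_1 + phi_1 = 0.786 + (0.781) = 1.567
Right-hand sides:
  c_0 = sigma^2 (1 + theta_1 psi_1) = 4 * (1 + (0.786)(1.567)) = 4 * 2.231662 = 8.926648
  c_1 = sigma^2 theta_1 = 4 * (0.786) = 3.144
  c_2 = 0
Equations for k = 0 and k = 1 (AR order 1):
  gamma(0) = phi_1 gamma(1) + c_0
  gamma(1) = phi_1 gamma(0) + c_1
Substituting the second into the first: gamma(0) (1 - phi_1^2) = c_0 + phi_1 c_1, so
  gamma(0) = (c_0 + phi_1 c_1) / (1 - phi_1^2) = (8.926648 + (0.781)(3.144)) / (1 - (0.781)^2) = 11.382112 / 0.390039 = 29.181984.
  gamma(1) = phi_1 gamma(0) + c_1 = (0.781)(29.181984) + (3.144) = 25.93513.
For k = 2 (> q): gamma(2) = phi_1 gamma(1) = (0.781)(25.93513) = 20.255336.
Therefore gamma(2) = 20.2553 (to 4 decimal places).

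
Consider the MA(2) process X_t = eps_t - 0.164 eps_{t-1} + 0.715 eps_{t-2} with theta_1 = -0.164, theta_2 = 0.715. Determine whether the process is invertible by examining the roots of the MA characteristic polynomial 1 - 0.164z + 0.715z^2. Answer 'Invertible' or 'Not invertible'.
\text{Invertible}

The MA(q) characteristic polynomial is P(z) = 1 - 0.164z + 0.715z^2.
Invertibility requires all roots to lie outside the unit circle, i.e. |z| > 1 for every root.
Set 1 + (-0.164) z + (0.715) z^2 = 0, i.e. a z^2 + b z + c = 0 with a = 0.715, b = -0.164, c = 1.
Discriminant D = b^2 - 4ac = (-0.164)^2 - 4*(0.715)*1 = 0.026896 - (2.86) = -2.833104.
D < 0, so the roots are the complex-conjugate pair z = (-b +/- i sqrt(-D)) / (2a) = 0.1147 +/- 1.1771i.
For a conjugate pair |z|^2 = z * conj(z) = (product of roots) = c/a = 1/(0.715) = 1.398601, so |z| = sqrt(1.398601) = 1.1826 for both roots.
Moduli of all roots: 1.1826, 1.1826.
All moduli strictly greater than 1? Yes.
Verdict: Invertible.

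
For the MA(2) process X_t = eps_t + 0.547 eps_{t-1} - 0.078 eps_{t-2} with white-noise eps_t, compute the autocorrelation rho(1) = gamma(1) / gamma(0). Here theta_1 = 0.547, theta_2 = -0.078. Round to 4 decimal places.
\rho(1) = 0.3864

For an MA(q) process with theta_0 = 1, the autocovariance is
  gamma(k) = sigma^2 * sum_{i=0..q-k} theta_i * theta_{i+k},
and rho(k) = gamma(k) / gamma(0). Sigma^2 cancels.
  numerator   = (1)*(0.547) + (0.547)*(-0.078) = 0.504334.
  denominator = (1)^2 + (0.547)^2 + (-0.078)^2 = 1.305293.
  rho(1) = 0.504334 / 1.305293 = 0.3864.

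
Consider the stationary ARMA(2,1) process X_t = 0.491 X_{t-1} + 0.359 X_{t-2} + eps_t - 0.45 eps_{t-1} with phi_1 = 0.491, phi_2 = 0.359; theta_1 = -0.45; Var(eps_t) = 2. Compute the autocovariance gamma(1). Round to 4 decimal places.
\gamma(1) = 0.7795

Multiply the model equation by X_{t-k} and take expectations. With theta_0 = psi_0 = 1 and psi_j the MA(infinity) weights, this gives
  gamma(k) - sum_i phi_i gamma(k-i) = c_k,
  c_k = sigma^2 * sum_{j=k..q} theta_j psi_{j-k}   (c_k = 0 for k > q),
using gamma(-m) = gamma(m).
psi-weights needed (psi_j = theta_j + sum_i phi_i psi_{j-i}):
  psi_1 = theta_1 + phi_1 = -0.45 + (0.491) = 0.041
Right-hand sides:
  c_0 = sigma^2 (1 + theta_1 psi_1) = 2 * (1 + (-0.45)(0.041)) = 2 * 0.98155 = 1.9631
  c_1 = sigma^2 theta_1 = 2 * (-0.45) = -0.9
  c_2 = 0
Equations for k = 0, 1, 2 (AR order 2, c_2 = 0):
  (E0) gamma(0) = phi_1 gamma(1) + phi_2 gamma(2) + c_0
  (E1) gamma(1) = phi_1 gamma(0) + phi_2 gamma(1) + c_1
  (E2) gamma(2) = phi_1 gamma(1) + phi_2 gamma(0)
From (E1): gamma(1) = A gamma(0) + B with
  A = phi_1 / (1 - phi_2) = 0.491 / 0.641 = 0.765991,   B = c_1 / (1 - phi_2) = -0.9 / 0.641 = -1.404056.
Insert (E2) into (E0): gamma(0) (1 - phi_2^2) = phi_1 (1 + phi_2) gamma(1) + c_0.
  phi_1 (1 + phi_2) = (0.491)(1.359) = 0.667269,   1 - phi_2^2 = 0.871119.
Replace gamma(1) by A gamma(0) + B and collect gamma(0):
  gamma(0) [0.871119 - (0.667269)(0.765991)] = (0.667269)(-1.404056) + 1.9631
  gamma(0) * 0.359997 = 1.026217
  gamma(0) = 1.026217 / 0.359997 = 2.850625.
  gamma(1) = A gamma(0) + B = (0.765991)(2.850625) + (-1.404056) = 0.779496.
Therefore gamma(1) = 0.7795 (to 4 decimal places).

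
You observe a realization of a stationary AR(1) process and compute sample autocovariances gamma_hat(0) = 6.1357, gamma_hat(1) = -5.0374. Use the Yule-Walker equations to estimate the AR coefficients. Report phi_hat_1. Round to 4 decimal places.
\hat\phi_{1} = -0.8210

The Yule-Walker equations for an AR(p) process read, in matrix form,
  Gamma_p phi = r_p,   with   (Gamma_p)_{ij} = gamma(|i - j|),
                       (r_p)_i = gamma(i),   i,j = 1..p.
Substitute the sample gammas (Toeplitz matrix and right-hand side of size 1):
  Gamma_p = [[6.1357]]
  r_p     = [-5.0374]
With p = 1 this is the single equation gamma(0) phi_1 = gamma(1):
  phi_hat_1 = gamma(1) / gamma(0) = -5.0374 / 6.1357 = -0.8210.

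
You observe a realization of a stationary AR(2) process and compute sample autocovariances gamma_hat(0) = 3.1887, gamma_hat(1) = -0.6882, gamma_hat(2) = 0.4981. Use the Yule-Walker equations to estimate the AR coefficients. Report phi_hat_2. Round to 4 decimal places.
\hat\phi_{2} = 0.1150

The Yule-Walker equations for an AR(p) process read, in matrix form,
  Gamma_p phi = r_p,   with   (Gamma_p)_{ij} = gamma(|i - j|),
                       (r_p)_i = gamma(i),   i,j = 1..p.
Substitute the sample gammas (Toeplitz matrix and right-hand side of size 2):
  Gamma_p = [[3.1887, -0.6882], [-0.6882, 3.1887]]
  r_p     = [-0.6882, 0.4981]
Written out:
  3.1887 phi_1 - 0.6882 phi_2 = -0.6882
  -0.6882 phi_1 + 3.1887 phi_2 = 0.4981
Solve by Cramer's rule:
  det = gamma(0)^2 - gamma(1)^2 = (3.1887)^2 - (-0.6882)^2 = 10.16780769 - 0.47361924 = 9.69418845
  phi_hat_1 = [gamma(1) gamma(0) - gamma(1) gamma(2)] / det = [(-0.6882)(3.1887) - (-0.6882)(0.4981)] / 9.69418845 = -1.85167092 / 9.69418845 = -0.191
  phi_hat_2 = [gamma(0) gamma(2) - gamma(1)^2] / det = [(3.1887)(0.4981) - (-0.6882)^2] / 9.69418845 = 1.11467223 / 9.69418845 = 0.115
So phi_hat = [-0.1910, 0.1150].
Therefore phi_hat_2 = 0.1150.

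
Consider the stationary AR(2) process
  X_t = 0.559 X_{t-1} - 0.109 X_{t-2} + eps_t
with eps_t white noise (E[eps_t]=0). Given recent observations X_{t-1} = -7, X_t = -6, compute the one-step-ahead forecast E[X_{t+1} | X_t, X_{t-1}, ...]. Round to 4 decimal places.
E[X_{t+1} \mid \mathcal F_t] = -2.5910

For an AR(p) model X_t = c + sum_i phi_i X_{t-i} + eps_t, the
one-step-ahead conditional mean is
  E[X_{t+1} | X_t, ...] = c + sum_i phi_i X_{t+1-i}.
Substitute known values:
  E[X_{t+1} | ...] = (0.559) * (-6) + (-0.109) * (-7)
                   = -2.5910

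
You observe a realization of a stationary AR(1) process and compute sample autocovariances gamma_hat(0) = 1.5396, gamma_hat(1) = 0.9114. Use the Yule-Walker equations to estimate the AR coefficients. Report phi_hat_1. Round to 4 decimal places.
\hat\phi_{1} = 0.5920

The Yule-Walker equations for an AR(p) process read, in matrix form,
  Gamma_p phi = r_p,   with   (Gamma_p)_{ij} = gamma(|i - j|),
                       (r_p)_i = gamma(i),   i,j = 1..p.
Substitute the sample gammas (Toeplitz matrix and right-hand side of size 1):
  Gamma_p = [[1.5396]]
  r_p     = [0.9114]
With p = 1 this is the single equation gamma(0) phi_1 = gamma(1):
  phi_hat_1 = gamma(1) / gamma(0) = 0.9114 / 1.5396 = 0.5920.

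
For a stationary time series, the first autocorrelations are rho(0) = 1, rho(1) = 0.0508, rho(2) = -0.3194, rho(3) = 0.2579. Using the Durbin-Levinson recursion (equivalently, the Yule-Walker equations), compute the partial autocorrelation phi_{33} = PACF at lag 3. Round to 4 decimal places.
\phi_{33} = 0.3310

The PACF at lag k is phi_{kk}, the last component of the solution
to the Yule-Walker system G_k phi = r_k where
  (G_k)_{ij} = rho(|i - j|), (r_k)_i = rho(i), i,j = 1..k.
Equivalently, Durbin-Levinson gives phi_{kk} iteratively:
  phi_{11} = rho(1)
  phi_{kk} = [rho(k) - sum_{j=1..k-1} phi_{k-1,j} rho(k-j)]
            / [1 - sum_{j=1..k-1} phi_{k-1,j} rho(j)],
  phi_{k,j} = phi_{k-1,j} - phi_{kk} phi_{k-1,k-j},  j = 1..k-1.
Step k = 1:
  phi_11 = rho(1) = 0.0508.
Step k = 2:
  phi_22 = [rho(2) - phi_11 rho(1)] / [1 - phi_11 rho(1)] = [-0.3194 - (0.0508)(0.0508)] / [1 - (0.0508)(0.0508)]
         = -0.32198064 / 0.99741936 = -0.322814.
  Update: phi_21 = phi_11 - phi_22 phi_11 = 0.0508 - (-0.322814)(0.0508) = 0.067199.
Step k = 3:
  phi_33 = [rho(3) - phi_21 rho(2) - phi_22 rho(1)] / [1 - phi_21 rho(1) - phi_22 rho(2)]
    numerator   = 0.2579 - (0.067199)(-0.3194) - (-0.322814)(0.0508) = 0.29576228
    denominator = 1 - (0.067199)(0.0508) - (-0.322814)(-0.3194) = 0.8934796
  phi_33 = 0.29576228 / 0.8934796 = 0.331.
Therefore phi_{33} = 0.3310.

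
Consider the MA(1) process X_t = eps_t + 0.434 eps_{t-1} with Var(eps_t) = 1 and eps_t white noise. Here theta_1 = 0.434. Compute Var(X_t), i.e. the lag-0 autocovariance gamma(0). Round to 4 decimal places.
\gamma(0) = 1.1884

For an MA(q) process X_t = eps_t + sum_i theta_i eps_{t-i} with
Var(eps_t) = sigma^2, the variance is
  gamma(0) = sigma^2 * (1 + sum_i theta_i^2).
  sum_i theta_i^2 = (0.434)^2 = 0.188356.
  gamma(0) = 1 * (1 + 0.188356) = 1 * 1.188356 = 1.188356, which rounds to 1.1884.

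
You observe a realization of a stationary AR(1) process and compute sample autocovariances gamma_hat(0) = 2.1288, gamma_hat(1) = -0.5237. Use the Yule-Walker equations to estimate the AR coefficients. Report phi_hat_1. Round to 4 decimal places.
\hat\phi_{1} = -0.2460

The Yule-Walker equations for an AR(p) process read, in matrix form,
  Gamma_p phi = r_p,   with   (Gamma_p)_{ij} = gamma(|i - j|),
                       (r_p)_i = gamma(i),   i,j = 1..p.
Substitute the sample gammas (Toeplitz matrix and right-hand side of size 1):
  Gamma_p = [[2.1288]]
  r_p     = [-0.5237]
With p = 1 this is the single equation gamma(0) phi_1 = gamma(1):
  phi_hat_1 = gamma(1) / gamma(0) = -0.5237 / 2.1288 = -0.2460.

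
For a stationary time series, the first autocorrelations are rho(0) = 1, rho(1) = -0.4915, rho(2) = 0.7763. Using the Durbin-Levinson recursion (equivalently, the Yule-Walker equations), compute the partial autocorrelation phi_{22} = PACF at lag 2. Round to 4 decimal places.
\phi_{22} = 0.7050

The PACF at lag k is phi_{kk}, the last component of the solution
to the Yule-Walker system G_k phi = r_k where
  (G_k)_{ij} = rho(|i - j|), (r_k)_i = rho(i), i,j = 1..k.
Equivalently, Durbin-Levinson gives phi_{kk} iteratively:
  phi_{11} = rho(1)
  phi_{kk} = [rho(k) - sum_{j=1..k-1} phi_{k-1,j} rho(k-j)]
            / [1 - sum_{j=1..k-1} phi_{k-1,j} rho(j)],
  phi_{k,j} = phi_{k-1,j} - phi_{kk} phi_{k-1,k-j},  j = 1..k-1.
Step k = 1:
  phi_11 = rho(1) = -0.4915.
Step k = 2:
  phi_22 = [rho(2) - phi_11 rho(1)] / [1 - phi_11 rho(1)] = [0.7763 - (-0.4915)(-0.4915)] / [1 - (-0.4915)(-0.4915)]
         = 0.53472775 / 0.75842775 = 0.705.
Therefore phi_{22} = 0.7050.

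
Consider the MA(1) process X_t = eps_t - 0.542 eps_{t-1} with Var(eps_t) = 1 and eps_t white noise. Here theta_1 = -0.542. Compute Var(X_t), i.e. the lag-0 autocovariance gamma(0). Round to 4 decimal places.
\gamma(0) = 1.2938

For an MA(q) process X_t = eps_t + sum_i theta_i eps_{t-i} with
Var(eps_t) = sigma^2, the variance is
  gamma(0) = sigma^2 * (1 + sum_i theta_i^2).
  sum_i theta_i^2 = (-0.542)^2 = 0.293764.
  gamma(0) = 1 * (1 + 0.293764) = 1 * 1.293764 = 1.293764, which rounds to 1.2938.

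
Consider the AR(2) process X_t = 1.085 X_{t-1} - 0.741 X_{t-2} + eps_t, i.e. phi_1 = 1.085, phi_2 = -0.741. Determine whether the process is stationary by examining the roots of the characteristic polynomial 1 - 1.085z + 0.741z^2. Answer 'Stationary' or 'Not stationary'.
\text{Stationary}

The AR(p) characteristic polynomial is P(z) = 1 - 1.085z + 0.741z^2.
Stationarity requires all roots to lie outside the unit circle, i.e. |z| > 1 for every root.
Set 1 + (-1.085) z + (0.741) z^2 = 0, i.e. a z^2 + b z + c = 0 with a = 0.741, b = -1.085, c = 1.
Discriminant D = b^2 - 4ac = (-1.085)^2 - 4*(0.741)*1 = 1.177225 - (2.964) = -1.786775.
D < 0, so the roots are the complex-conjugate pair z = (-b +/- i sqrt(-D)) / (2a) = 0.7321 +/- 0.902i.
For a conjugate pair |z|^2 = z * conj(z) = (product of roots) = c/a = 1/(0.741) = 1.349528, so |z| = sqrt(1.349528) = 1.1617 for both roots.
Moduli of all roots: 1.1617, 1.1617.
All moduli strictly greater than 1? Yes.
Verdict: Stationary.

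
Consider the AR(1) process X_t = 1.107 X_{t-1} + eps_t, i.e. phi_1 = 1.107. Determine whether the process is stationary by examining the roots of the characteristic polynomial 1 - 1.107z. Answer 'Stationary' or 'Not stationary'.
\text{Not stationary}

The AR(p) characteristic polynomial is P(z) = 1 - 1.107z.
Stationarity requires all roots to lie outside the unit circle, i.e. |z| > 1 for every root.
This is linear in z: 1 + (-1.107) z = 0  =>  z = -1/(-1.107) = 0.903342,  |z| = 0.903342.
Moduli of all roots: 0.9033.
All moduli strictly greater than 1? No.
Verdict: Not stationary.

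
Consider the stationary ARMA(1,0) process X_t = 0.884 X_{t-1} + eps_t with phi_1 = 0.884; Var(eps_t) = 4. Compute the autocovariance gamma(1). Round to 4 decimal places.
\gamma(1) = 16.1798

Multiply the model equation by X_{t-k} and take expectations. With theta_0 = psi_0 = 1 and psi_j the MA(infinity) weights, this gives
  gamma(k) - sum_i phi_i gamma(k-i) = c_k,
  c_k = sigma^2 * sum_{j=k..q} theta_j psi_{j-k}   (c_k = 0 for k > q),
using gamma(-m) = gamma(m).
Pure AR (q = 0): c_0 = sigma^2 = 4, c_k = 0 for k >= 1.
Equations for k = 0 and k = 1 (AR order 1):
  gamma(0) = phi_1 gamma(1) + c_0
  gamma(1) = phi_1 gamma(0) + c_1
Substituting the second into the first: gamma(0) (1 - phi_1^2) = c_0 + phi_1 c_1, so
  gamma(0) = c_0 / (1 - phi_1^2) = 4 / (1 - (0.884)^2) = 4 / 0.218544 = 18.30295.
  gamma(1) = phi_1 gamma(0) = (0.884)(18.30295) = 16.179808.
Therefore gamma(1) = 16.1798 (to 4 decimal places).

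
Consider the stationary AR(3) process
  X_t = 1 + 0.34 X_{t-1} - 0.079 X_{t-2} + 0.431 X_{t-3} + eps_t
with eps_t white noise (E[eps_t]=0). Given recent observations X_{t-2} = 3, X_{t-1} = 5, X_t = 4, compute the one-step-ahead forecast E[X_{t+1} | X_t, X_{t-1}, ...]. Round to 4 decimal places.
E[X_{t+1} \mid \mathcal F_t] = 3.2580

For an AR(p) model X_t = c + sum_i phi_i X_{t-i} + eps_t, the
one-step-ahead conditional mean is
  E[X_{t+1} | X_t, ...] = c + sum_i phi_i X_{t+1-i}.
Substitute known values:
  E[X_{t+1} | ...] = 1 + (0.34) * (4) + (-0.079) * (5) + (0.431) * (3)
                   = 3.2580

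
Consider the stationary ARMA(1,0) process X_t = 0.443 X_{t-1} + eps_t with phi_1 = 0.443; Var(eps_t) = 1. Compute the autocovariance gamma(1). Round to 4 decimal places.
\gamma(1) = 0.5512

Multiply the model equation by X_{t-k} and take expectations. With theta_0 = psi_0 = 1 and psi_j the MA(infinity) weights, this gives
  gamma(k) - sum_i phi_i gamma(k-i) = c_k,
  c_k = sigma^2 * sum_{j=k..q} theta_j psi_{j-k}   (c_k = 0 for k > q),
using gamma(-m) = gamma(m).
Pure AR (q = 0): c_0 = sigma^2 = 1, c_k = 0 for k >= 1.
Equations for k = 0 and k = 1 (AR order 1):
  gamma(0) = phi_1 gamma(1) + c_0
  gamma(1) = phi_1 gamma(0) + c_1
Substituting the second into the first: gamma(0) (1 - phi_1^2) = c_0 + phi_1 c_1, so
  gamma(0) = c_0 / (1 - phi_1^2) = 1 / (1 - (0.443)^2) = 1 / 0.803751 = 1.244166.
  gamma(1) = phi_1 gamma(0) = (0.443)(1.244166) = 0.551166.
Therefore gamma(1) = 0.5512 (to 4 decimal places).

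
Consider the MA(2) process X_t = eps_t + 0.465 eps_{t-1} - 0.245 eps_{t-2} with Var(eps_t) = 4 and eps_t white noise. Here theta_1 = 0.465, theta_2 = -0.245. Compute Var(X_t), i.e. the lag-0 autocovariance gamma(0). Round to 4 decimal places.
\gamma(0) = 5.1050

For an MA(q) process X_t = eps_t + sum_i theta_i eps_{t-i} with
Var(eps_t) = sigma^2, the variance is
  gamma(0) = sigma^2 * (1 + sum_i theta_i^2).
  sum_i theta_i^2 = (0.465)^2 + (-0.245)^2 = 0.216225 + 0.060025 = 0.27625.
  gamma(0) = 4 * (1 + 0.27625) = 4 * 1.27625 = 5.105, which rounds to 5.1050.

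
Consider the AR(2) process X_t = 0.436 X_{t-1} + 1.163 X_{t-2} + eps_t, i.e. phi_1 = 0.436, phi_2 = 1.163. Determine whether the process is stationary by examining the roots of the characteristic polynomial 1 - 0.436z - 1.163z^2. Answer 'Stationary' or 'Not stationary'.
\text{Not stationary}

The AR(p) characteristic polynomial is P(z) = 1 - 0.436z - 1.163z^2.
Stationarity requires all roots to lie outside the unit circle, i.e. |z| > 1 for every root.
Set 1 + (-0.436) z + (-1.163) z^2 = 0, i.e. a z^2 + b z + c = 0 with a = -1.163, b = -0.436, c = 1.
Discriminant D = b^2 - 4ac = (-0.436)^2 - 4*(-1.163)*1 = 0.190096 - (-4.652) = 4.842096.
D >= 0, so the roots are real: z = (-b +/- sqrt(D)) / (2a) = (0.436 +/- 2.200476) / (-2.326).
  z_1 = (0.436 + 2.200476) / (-2.326) = -1.1335,   |z_1| = 1.1335.
  z_2 = (0.436 - 2.200476) / (-2.326) = 0.7586,   |z_2| = 0.7586.
Moduli of all roots: 1.1335, 0.7586.
All moduli strictly greater than 1? No.
Verdict: Not stationary.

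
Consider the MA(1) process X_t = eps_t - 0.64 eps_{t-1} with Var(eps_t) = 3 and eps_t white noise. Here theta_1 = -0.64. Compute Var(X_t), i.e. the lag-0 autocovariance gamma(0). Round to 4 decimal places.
\gamma(0) = 4.2288

For an MA(q) process X_t = eps_t + sum_i theta_i eps_{t-i} with
Var(eps_t) = sigma^2, the variance is
  gamma(0) = sigma^2 * (1 + sum_i theta_i^2).
  sum_i theta_i^2 = (-0.64)^2 = 0.4096.
  gamma(0) = 3 * (1 + 0.4096) = 3 * 1.4096 = 4.2288.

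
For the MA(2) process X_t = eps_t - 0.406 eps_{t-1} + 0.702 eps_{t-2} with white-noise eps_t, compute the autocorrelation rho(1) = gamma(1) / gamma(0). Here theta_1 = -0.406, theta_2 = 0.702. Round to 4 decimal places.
\rho(1) = -0.4169

For an MA(q) process with theta_0 = 1, the autocovariance is
  gamma(k) = sigma^2 * sum_{i=0..q-k} theta_i * theta_{i+k},
and rho(k) = gamma(k) / gamma(0). Sigma^2 cancels.
  numerator   = (1)*(-0.406) + (-0.406)*(0.702) = -0.691012.
  denominator = (1)^2 + (-0.406)^2 + (0.702)^2 = 1.65764.
  rho(1) = -0.691012 / 1.65764 = -0.4169.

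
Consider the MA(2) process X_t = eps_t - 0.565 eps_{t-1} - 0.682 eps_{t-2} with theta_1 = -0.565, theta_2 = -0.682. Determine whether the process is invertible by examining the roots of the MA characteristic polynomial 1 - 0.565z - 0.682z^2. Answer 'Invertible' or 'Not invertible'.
\text{Not invertible}

The MA(q) characteristic polynomial is P(z) = 1 - 0.565z - 0.682z^2.
Invertibility requires all roots to lie outside the unit circle, i.e. |z| > 1 for every root.
Set 1 + (-0.565) z + (-0.682) z^2 = 0, i.e. a z^2 + b z + c = 0 with a = -0.682, b = -0.565, c = 1.
Discriminant D = b^2 - 4ac = (-0.565)^2 - 4*(-0.682)*1 = 0.319225 - (-2.728) = 3.047225.
D >= 0, so the roots are real: z = (-b +/- sqrt(D)) / (2a) = (0.565 +/- 1.74563) / (-1.364).
  z_1 = (0.565 + 1.74563) / (-1.364) = -1.694,   |z_1| = 1.694.
  z_2 = (0.565 - 1.74563) / (-1.364) = 0.8656,   |z_2| = 0.8656.
Moduli of all roots: 1.6940, 0.8656.
All moduli strictly greater than 1? No.
Verdict: Not invertible.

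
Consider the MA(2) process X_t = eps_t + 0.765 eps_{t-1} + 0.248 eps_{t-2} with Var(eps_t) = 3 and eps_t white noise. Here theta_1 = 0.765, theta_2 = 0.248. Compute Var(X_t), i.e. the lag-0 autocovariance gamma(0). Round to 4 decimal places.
\gamma(0) = 4.9402

For an MA(q) process X_t = eps_t + sum_i theta_i eps_{t-i} with
Var(eps_t) = sigma^2, the variance is
  gamma(0) = sigma^2 * (1 + sum_i theta_i^2).
  sum_i theta_i^2 = (0.765)^2 + (0.248)^2 = 0.585225 + 0.061504 = 0.646729.
  gamma(0) = 3 * (1 + 0.646729) = 3 * 1.646729 = 4.940187, which rounds to 4.9402.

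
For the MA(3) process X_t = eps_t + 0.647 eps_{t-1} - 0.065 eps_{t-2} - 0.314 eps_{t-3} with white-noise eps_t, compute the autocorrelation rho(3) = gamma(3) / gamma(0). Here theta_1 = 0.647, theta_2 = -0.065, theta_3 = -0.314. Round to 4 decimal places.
\rho(3) = -0.2064

For an MA(q) process with theta_0 = 1, the autocovariance is
  gamma(k) = sigma^2 * sum_{i=0..q-k} theta_i * theta_{i+k},
and rho(k) = gamma(k) / gamma(0). Sigma^2 cancels.
  numerator   = (1)*(-0.314) = -0.314.
  denominator = (1)^2 + (0.647)^2 + (-0.065)^2 + (-0.314)^2 = 1.52143.
  rho(3) = -0.314 / 1.52143 = -0.2064.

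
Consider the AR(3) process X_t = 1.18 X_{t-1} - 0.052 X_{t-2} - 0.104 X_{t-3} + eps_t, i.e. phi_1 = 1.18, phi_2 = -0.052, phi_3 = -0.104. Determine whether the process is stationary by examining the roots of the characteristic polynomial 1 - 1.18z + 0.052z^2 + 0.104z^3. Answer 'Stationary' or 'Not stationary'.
\text{Not stationary}

The AR(p) characteristic polynomial is P(z) = 1 - 1.18z + 0.052z^2 + 0.104z^3.
Stationarity requires all roots to lie outside the unit circle, i.e. |z| > 1 for every root.
Degree 3: look for a simple real root z0 first, then factor out (1 - z/z0) and solve the remaining quadratic.
Testing z0 = 2.5: P(2.5) = 1 + (-1.18)(2.5) + (0.052)(2.5)^2 + (0.104)(2.5)^3
  = 1 + (-2.95) + (0.325) + (1.625) = 0.  So z_0 = 2.5 is a root, |z_0| = 2.5.
Divide out the factor (1 - 0.4 z) = (1 - z/z0) (since 1/z0 = 0.4):
  P(z) = (1 - 0.4 z)(1 + (-0.78) z + (-0.26) z^2)
  [check: z-coef -0.78 - (0.4) = -1.18; z^2-coef -0.26 - (0.4)(-0.78) = 0.052; z^3-coef -(0.4)(-0.26) = 0.104.]
Remaining roots from the quadratic factor 1 + (-0.78) z + (-0.26) z^2:
  Set 1 + (-0.78) z + (-0.26) z^2 = 0, i.e. a z^2 + b z + c = 0 with a = -0.26, b = -0.78, c = 1.
  Discriminant D = b^2 - 4ac = (-0.78)^2 - 4*(-0.26)*1 = 0.6084 - (-1.04) = 1.6484.
  D >= 0, so the roots are real: z = (-b +/- sqrt(D)) / (2a) = (0.78 +/- 1.2839) / (-0.52).
    z_1 = (0.78 + 1.2839) / (-0.52) = -3.969,   |z_1| = 3.969.
    z_2 = (0.78 - 1.2839) / (-0.52) = 0.969,   |z_2| = 0.969.
Moduli of all roots: 2.5000, 3.9690, 0.9690.
All moduli strictly greater than 1? No.
Verdict: Not stationary.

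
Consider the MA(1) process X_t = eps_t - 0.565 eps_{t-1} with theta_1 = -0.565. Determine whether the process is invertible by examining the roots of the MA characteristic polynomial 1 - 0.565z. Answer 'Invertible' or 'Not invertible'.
\text{Invertible}

The MA(q) characteristic polynomial is P(z) = 1 - 0.565z.
Invertibility requires all roots to lie outside the unit circle, i.e. |z| > 1 for every root.
This is linear in z: 1 + (-0.565) z = 0  =>  z = -1/(-0.565) = 1.769912,  |z| = 1.769912.
Moduli of all roots: 1.7699.
All moduli strictly greater than 1? Yes.
Verdict: Invertible.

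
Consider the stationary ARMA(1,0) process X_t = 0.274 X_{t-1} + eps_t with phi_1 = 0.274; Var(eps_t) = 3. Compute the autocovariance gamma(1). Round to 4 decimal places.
\gamma(1) = 0.8887

Multiply the model equation by X_{t-k} and take expectations. With theta_0 = psi_0 = 1 and psi_j the MA(infinity) weights, this gives
  gamma(k) - sum_i phi_i gamma(k-i) = c_k,
  c_k = sigma^2 * sum_{j=k..q} theta_j psi_{j-k}   (c_k = 0 for k > q),
using gamma(-m) = gamma(m).
Pure AR (q = 0): c_0 = sigma^2 = 3, c_k = 0 for k >= 1.
Equations for k = 0 and k = 1 (AR order 1):
  gamma(0) = phi_1 gamma(1) + c_0
  gamma(1) = phi_1 gamma(0) + c_1
Substituting the second into the first: gamma(0) (1 - phi_1^2) = c_0 + phi_1 c_1, so
  gamma(0) = c_0 / (1 - phi_1^2) = 3 / (1 - (0.274)^2) = 3 / 0.924924 = 3.24351.
  gamma(1) = phi_1 gamma(0) = (0.274)(3.24351) = 0.888722.
Therefore gamma(1) = 0.8887 (to 4 decimal places).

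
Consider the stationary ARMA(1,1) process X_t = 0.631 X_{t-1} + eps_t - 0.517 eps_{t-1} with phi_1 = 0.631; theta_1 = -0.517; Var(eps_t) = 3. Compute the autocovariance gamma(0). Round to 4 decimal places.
\gamma(0) = 3.0648

Multiply the model equation by X_{t-k} and take expectations. With theta_0 = psi_0 = 1 and psi_j the MA(infinity) weights, this gives
  gamma(k) - sum_i phi_i gamma(k-i) = c_k,
  c_k = sigma^2 * sum_{j=k..q} theta_j psi_{j-k}   (c_k = 0 for k > q),
using gamma(-m) = gamma(m).
psi-weights needed (psi_j = theta_j + sum_i phi_i psi_{j-i}):
  psi_1 = theta_1 + phi_1 = -0.517 + (0.631) = 0.114
Right-hand sides:
  c_0 = sigma^2 (1 + theta_1 psi_1) = 3 * (1 + (-0.517)(0.114)) = 3 * 0.941062 = 2.823186
  c_1 = sigma^2 theta_1 = 3 * (-0.517) = -1.551
  c_2 = 0
Equations for k = 0 and k = 1 (AR order 1):
  gamma(0) = phi_1 gamma(1) + c_0
  gamma(1) = phi_1 gamma(0) + c_1
Substituting the second into the first: gamma(0) (1 - phi_1^2) = c_0 + phi_1 c_1, so
  gamma(0) = (c_0 + phi_1 c_1) / (1 - phi_1^2) = (2.823186 + (0.631)(-1.551)) / (1 - (0.631)^2) = 1.844505 / 0.601839 = 3.064781.
Therefore gamma(0) = 3.0648 (to 4 decimal places).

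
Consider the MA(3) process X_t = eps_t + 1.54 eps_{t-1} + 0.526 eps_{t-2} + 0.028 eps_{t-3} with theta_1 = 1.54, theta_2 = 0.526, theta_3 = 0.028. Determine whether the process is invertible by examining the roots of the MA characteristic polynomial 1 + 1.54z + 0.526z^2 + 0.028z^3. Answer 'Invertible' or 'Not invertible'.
\text{Not invertible}

The MA(q) characteristic polynomial is P(z) = 1 + 1.54z + 0.526z^2 + 0.028z^3.
Invertibility requires all roots to lie outside the unit circle, i.e. |z| > 1 for every root.
Degree 3: look for a simple real root z0 first, then factor out (1 - z/z0) and solve the remaining quadratic.
Testing z0 = -2.5: P(-2.5) = 1 + (1.54)(-2.5) + (0.526)(-2.5)^2 + (0.028)(-2.5)^3
  = 1 + (-3.85) + (3.2875) + (-0.4375) = 0.  So z_0 = -2.5 is a root, |z_0| = 2.5.
Divide out the factor (1 + 0.4 z) = (1 - z/z0) (since 1/z0 = -0.4):
  P(z) = (1 + 0.4 z)(1 + (1.14) z + (0.07) z^2)
  [check: z-coef 1.14 - (-0.4) = 1.54; z^2-coef 0.07 - (-0.4)(1.14) = 0.526; z^3-coef -(-0.4)(0.07) = 0.028.]
Remaining roots from the quadratic factor 1 + (1.14) z + (0.07) z^2:
  Set 1 + (1.14) z + (0.07) z^2 = 0, i.e. a z^2 + b z + c = 0 with a = 0.07, b = 1.14, c = 1.
  Discriminant D = b^2 - 4ac = (1.14)^2 - 4*(0.07)*1 = 1.2996 - (0.28) = 1.0196.
  D >= 0, so the roots are real: z = (-b +/- sqrt(D)) / (2a) = (-1.14 +/- 1.009752) / (0.14).
    z_1 = (-1.14 + 1.009752) / (0.14) = -0.9303,   |z_1| = 0.9303.
    z_2 = (-1.14 - 1.009752) / (0.14) = -15.3554,   |z_2| = 15.3554.
Moduli of all roots: 2.5000, 0.9303, 15.3554.
All moduli strictly greater than 1? No.
Verdict: Not invertible.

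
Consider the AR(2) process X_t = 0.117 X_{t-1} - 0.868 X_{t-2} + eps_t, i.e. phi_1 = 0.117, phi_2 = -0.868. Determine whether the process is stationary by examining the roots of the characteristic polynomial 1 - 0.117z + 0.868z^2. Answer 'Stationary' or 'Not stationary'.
\text{Stationary}

The AR(p) characteristic polynomial is P(z) = 1 - 0.117z + 0.868z^2.
Stationarity requires all roots to lie outside the unit circle, i.e. |z| > 1 for every root.
Set 1 + (-0.117) z + (0.868) z^2 = 0, i.e. a z^2 + b z + c = 0 with a = 0.868, b = -0.117, c = 1.
Discriminant D = b^2 - 4ac = (-0.117)^2 - 4*(0.868)*1 = 0.013689 - (3.472) = -3.458311.
D < 0, so the roots are the complex-conjugate pair z = (-b +/- i sqrt(-D)) / (2a) = 0.0674 +/- 1.0712i.
For a conjugate pair |z|^2 = z * conj(z) = (product of roots) = c/a = 1/(0.868) = 1.152074, so |z| = sqrt(1.152074) = 1.0733 for both roots.
Moduli of all roots: 1.0733, 1.0733.
All moduli strictly greater than 1? Yes.
Verdict: Stationary.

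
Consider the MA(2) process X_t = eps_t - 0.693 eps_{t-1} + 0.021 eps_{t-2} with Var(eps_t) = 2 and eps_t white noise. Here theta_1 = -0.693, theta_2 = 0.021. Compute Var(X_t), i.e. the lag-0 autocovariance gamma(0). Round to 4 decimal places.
\gamma(0) = 2.9614

For an MA(q) process X_t = eps_t + sum_i theta_i eps_{t-i} with
Var(eps_t) = sigma^2, the variance is
  gamma(0) = sigma^2 * (1 + sum_i theta_i^2).
  sum_i theta_i^2 = (-0.693)^2 + (0.021)^2 = 0.480249 + 0.000441 = 0.48069.
  gamma(0) = 2 * (1 + 0.48069) = 2 * 1.48069 = 2.96138, which rounds to 2.9614.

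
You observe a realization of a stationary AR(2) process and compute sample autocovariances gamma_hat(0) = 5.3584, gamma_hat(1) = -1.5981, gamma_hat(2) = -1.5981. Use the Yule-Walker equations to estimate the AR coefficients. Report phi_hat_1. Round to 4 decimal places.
\hat\phi_{1} = -0.4250

The Yule-Walker equations for an AR(p) process read, in matrix form,
  Gamma_p phi = r_p,   with   (Gamma_p)_{ij} = gamma(|i - j|),
                       (r_p)_i = gamma(i),   i,j = 1..p.
Substitute the sample gammas (Toeplitz matrix and right-hand side of size 2):
  Gamma_p = [[5.3584, -1.5981], [-1.5981, 5.3584]]
  r_p     = [-1.5981, -1.5981]
Written out:
  5.3584 phi_1 - 1.5981 phi_2 = -1.5981
  -1.5981 phi_1 + 5.3584 phi_2 = -1.5981
Solve by Cramer's rule:
  det = gamma(0)^2 - gamma(1)^2 = (5.3584)^2 - (-1.5981)^2 = 28.71245056 - 2.55392361 = 26.15852695
  phi_hat_1 = [gamma(1) gamma(0) - gamma(1) gamma(2)] / det = [(-1.5981)(5.3584) - (-1.5981)(-1.5981)] / 26.15852695 = -11.11718265 / 26.15852695 = -0.425
  phi_hat_2 = [gamma(0) gamma(2) - gamma(1)^2] / det = [(5.3584)(-1.5981) - (-1.5981)^2] / 26.15852695 = -11.11718265 / 26.15852695 = -0.425
So phi_hat = [-0.4250, -0.4250].
Therefore phi_hat_1 = -0.4250.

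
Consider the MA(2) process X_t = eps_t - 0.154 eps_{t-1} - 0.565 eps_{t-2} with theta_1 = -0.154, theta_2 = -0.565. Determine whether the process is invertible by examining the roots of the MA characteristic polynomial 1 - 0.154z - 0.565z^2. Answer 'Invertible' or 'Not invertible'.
\text{Invertible}

The MA(q) characteristic polynomial is P(z) = 1 - 0.154z - 0.565z^2.
Invertibility requires all roots to lie outside the unit circle, i.e. |z| > 1 for every root.
Set 1 + (-0.154) z + (-0.565) z^2 = 0, i.e. a z^2 + b z + c = 0 with a = -0.565, b = -0.154, c = 1.
Discriminant D = b^2 - 4ac = (-0.154)^2 - 4*(-0.565)*1 = 0.023716 - (-2.26) = 2.283716.
D >= 0, so the roots are real: z = (-b +/- sqrt(D)) / (2a) = (0.154 +/- 1.511197) / (-1.13).
  z_1 = (0.154 + 1.511197) / (-1.13) = -1.4736,   |z_1| = 1.4736.
  z_2 = (0.154 - 1.511197) / (-1.13) = 1.2011,   |z_2| = 1.2011.
Moduli of all roots: 1.4736, 1.2011.
All moduli strictly greater than 1? Yes.
Verdict: Invertible.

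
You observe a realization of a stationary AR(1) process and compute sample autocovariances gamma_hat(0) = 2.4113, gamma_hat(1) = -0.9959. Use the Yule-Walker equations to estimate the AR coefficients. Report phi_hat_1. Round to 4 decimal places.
\hat\phi_{1} = -0.4130

The Yule-Walker equations for an AR(p) process read, in matrix form,
  Gamma_p phi = r_p,   with   (Gamma_p)_{ij} = gamma(|i - j|),
                       (r_p)_i = gamma(i),   i,j = 1..p.
Substitute the sample gammas (Toeplitz matrix and right-hand side of size 1):
  Gamma_p = [[2.4113]]
  r_p     = [-0.9959]
With p = 1 this is the single equation gamma(0) phi_1 = gamma(1):
  phi_hat_1 = gamma(1) / gamma(0) = -0.9959 / 2.4113 = -0.4130.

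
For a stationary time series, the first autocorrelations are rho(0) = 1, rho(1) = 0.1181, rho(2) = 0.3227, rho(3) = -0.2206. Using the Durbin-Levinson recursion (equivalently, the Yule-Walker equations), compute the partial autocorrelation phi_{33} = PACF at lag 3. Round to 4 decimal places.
\phi_{33} = -0.3191

The PACF at lag k is phi_{kk}, the last component of the solution
to the Yule-Walker system G_k phi = r_k where
  (G_k)_{ij} = rho(|i - j|), (r_k)_i = rho(i), i,j = 1..k.
Equivalently, Durbin-Levinson gives phi_{kk} iteratively:
  phi_{11} = rho(1)
  phi_{kk} = [rho(k) - sum_{j=1..k-1} phi_{k-1,j} rho(k-j)]
            / [1 - sum_{j=1..k-1} phi_{k-1,j} rho(j)],
  phi_{k,j} = phi_{k-1,j} - phi_{kk} phi_{k-1,k-j},  j = 1..k-1.
Step k = 1:
  phi_11 = rho(1) = 0.1181.
Step k = 2:
  phi_22 = [rho(2) - phi_11 rho(1)] / [1 - phi_11 rho(1)] = [0.3227 - (0.1181)(0.1181)] / [1 - (0.1181)(0.1181)]
         = 0.30875239 / 0.98605239 = 0.31312.
  Update: phi_21 = phi_11 - phi_22 phi_11 = 0.1181 - (0.31312)(0.1181) = 0.081121.
Step k = 3:
  phi_33 = [rho(3) - phi_21 rho(2) - phi_22 rho(1)] / [1 - phi_21 rho(1) - phi_22 rho(2)]
    numerator   = -0.2206 - (0.081121)(0.3227) - (0.31312)(0.1181) = -0.28375704
    denominator = 1 - (0.081121)(0.1181) - (0.31312)(0.3227) = 0.88937595
  phi_33 = -0.28375704 / 0.88937595 = -0.3191.
Therefore phi_{33} = -0.3191.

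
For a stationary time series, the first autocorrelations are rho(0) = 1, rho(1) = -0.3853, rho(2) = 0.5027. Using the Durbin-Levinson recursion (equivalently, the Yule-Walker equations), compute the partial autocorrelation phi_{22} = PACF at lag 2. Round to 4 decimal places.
\phi_{22} = 0.4160

The PACF at lag k is phi_{kk}, the last component of the solution
to the Yule-Walker system G_k phi = r_k where
  (G_k)_{ij} = rho(|i - j|), (r_k)_i = rho(i), i,j = 1..k.
Equivalently, Durbin-Levinson gives phi_{kk} iteratively:
  phi_{11} = rho(1)
  phi_{kk} = [rho(k) - sum_{j=1..k-1} phi_{k-1,j} rho(k-j)]
            / [1 - sum_{j=1..k-1} phi_{k-1,j} rho(j)],
  phi_{k,j} = phi_{k-1,j} - phi_{kk} phi_{k-1,k-j},  j = 1..k-1.
Step k = 1:
  phi_11 = rho(1) = -0.3853.
Step k = 2:
  phi_22 = [rho(2) - phi_11 rho(1)] / [1 - phi_11 rho(1)] = [0.5027 - (-0.3853)(-0.3853)] / [1 - (-0.3853)(-0.3853)]
         = 0.35424391 / 0.85154391 = 0.416.
Therefore phi_{22} = 0.4160.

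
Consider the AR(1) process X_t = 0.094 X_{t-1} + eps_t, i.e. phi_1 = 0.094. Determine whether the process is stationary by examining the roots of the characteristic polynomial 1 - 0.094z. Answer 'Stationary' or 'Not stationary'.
\text{Stationary}

The AR(p) characteristic polynomial is P(z) = 1 - 0.094z.
Stationarity requires all roots to lie outside the unit circle, i.e. |z| > 1 for every root.
This is linear in z: 1 + (-0.094) z = 0  =>  z = -1/(-0.094) = 10.638298,  |z| = 10.638298.
Moduli of all roots: 10.6383.
All moduli strictly greater than 1? Yes.
Verdict: Stationary.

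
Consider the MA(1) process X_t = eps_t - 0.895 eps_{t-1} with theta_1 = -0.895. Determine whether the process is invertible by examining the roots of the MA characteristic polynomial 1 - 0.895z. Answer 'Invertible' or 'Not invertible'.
\text{Invertible}

The MA(q) characteristic polynomial is P(z) = 1 - 0.895z.
Invertibility requires all roots to lie outside the unit circle, i.e. |z| > 1 for every root.
This is linear in z: 1 + (-0.895) z = 0  =>  z = -1/(-0.895) = 1.117318,  |z| = 1.117318.
Moduli of all roots: 1.1173.
All moduli strictly greater than 1? Yes.
Verdict: Invertible.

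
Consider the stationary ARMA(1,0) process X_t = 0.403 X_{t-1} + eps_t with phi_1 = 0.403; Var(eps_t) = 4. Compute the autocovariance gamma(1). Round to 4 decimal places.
\gamma(1) = 1.9246

Multiply the model equation by X_{t-k} and take expectations. With theta_0 = psi_0 = 1 and psi_j the MA(infinity) weights, this gives
  gamma(k) - sum_i phi_i gamma(k-i) = c_k,
  c_k = sigma^2 * sum_{j=k..q} theta_j psi_{j-k}   (c_k = 0 for k > q),
using gamma(-m) = gamma(m).
Pure AR (q = 0): c_0 = sigma^2 = 4, c_k = 0 for k >= 1.
Equations for k = 0 and k = 1 (AR order 1):
  gamma(0) = phi_1 gamma(1) + c_0
  gamma(1) = phi_1 gamma(0) + c_1
Substituting the second into the first: gamma(0) (1 - phi_1^2) = c_0 + phi_1 c_1, so
  gamma(0) = c_0 / (1 - phi_1^2) = 4 / (1 - (0.403)^2) = 4 / 0.837591 = 4.775601.
  gamma(1) = phi_1 gamma(0) = (0.403)(4.775601) = 1.924567.
Therefore gamma(1) = 1.9246 (to 4 decimal places).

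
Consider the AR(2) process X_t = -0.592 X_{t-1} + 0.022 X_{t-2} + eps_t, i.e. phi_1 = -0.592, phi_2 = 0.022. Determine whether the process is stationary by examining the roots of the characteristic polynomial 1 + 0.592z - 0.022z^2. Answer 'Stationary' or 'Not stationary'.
\text{Stationary}

The AR(p) characteristic polynomial is P(z) = 1 + 0.592z - 0.022z^2.
Stationarity requires all roots to lie outside the unit circle, i.e. |z| > 1 for every root.
Set 1 + (0.592) z + (-0.022) z^2 = 0, i.e. a z^2 + b z + c = 0 with a = -0.022, b = 0.592, c = 1.
Discriminant D = b^2 - 4ac = (0.592)^2 - 4*(-0.022)*1 = 0.350464 - (-0.088) = 0.438464.
D >= 0, so the roots are real: z = (-b +/- sqrt(D)) / (2a) = (-0.592 +/- 0.662166) / (-0.044).
  z_1 = (-0.592 + 0.662166) / (-0.044) = -1.5947,   |z_1| = 1.5947.
  z_2 = (-0.592 - 0.662166) / (-0.044) = 28.5038,   |z_2| = 28.5038.
Moduli of all roots: 1.5947, 28.5038.
All moduli strictly greater than 1? Yes.
Verdict: Stationary.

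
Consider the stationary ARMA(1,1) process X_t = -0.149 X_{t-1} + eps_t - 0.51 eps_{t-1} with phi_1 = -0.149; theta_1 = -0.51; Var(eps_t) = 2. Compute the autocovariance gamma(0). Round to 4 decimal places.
\gamma(0) = 2.8883

Multiply the model equation by X_{t-k} and take expectations. With theta_0 = psi_0 = 1 and psi_j the MA(infinity) weights, this gives
  gamma(k) - sum_i phi_i gamma(k-i) = c_k,
  c_k = sigma^2 * sum_{j=k..q} theta_j psi_{j-k}   (c_k = 0 for k > q),
using gamma(-m) = gamma(m).
psi-weights needed (psi_j = theta_j + sum_i phi_i psi_{j-i}):
  psi_1 = theta_1 + phi_1 = -0.51 + (-0.149) = -0.659
Right-hand sides:
  c_0 = sigma^2 (1 + theta_1 psi_1) = 2 * (1 + (-0.51)(-0.659)) = 2 * 1.33609 = 2.67218
  c_1 = sigma^2 theta_1 = 2 * (-0.51) = -1.02
  c_2 = 0
Equations for k = 0 and k = 1 (AR order 1):
  gamma(0) = phi_1 gamma(1) + c_0
  gamma(1) = phi_1 gamma(0) + c_1
Substituting the second into the first: gamma(0) (1 - phi_1^2) = c_0 + phi_1 c_1, so
  gamma(0) = (c_0 + phi_1 c_1) / (1 - phi_1^2) = (2.67218 + (-0.149)(-1.02)) / (1 - (-0.149)^2) = 2.82416 / 0.977799 = 2.888283.
Therefore gamma(0) = 2.8883 (to 4 decimal places).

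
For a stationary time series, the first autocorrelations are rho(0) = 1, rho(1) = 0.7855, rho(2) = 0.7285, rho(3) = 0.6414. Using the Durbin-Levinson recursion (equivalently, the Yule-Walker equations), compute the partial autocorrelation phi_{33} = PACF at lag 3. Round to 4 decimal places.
\phi_{33} = 0.0202

The PACF at lag k is phi_{kk}, the last component of the solution
to the Yule-Walker system G_k phi = r_k where
  (G_k)_{ij} = rho(|i - j|), (r_k)_i = rho(i), i,j = 1..k.
Equivalently, Durbin-Levinson gives phi_{kk} iteratively:
  phi_{11} = rho(1)
  phi_{kk} = [rho(k) - sum_{j=1..k-1} phi_{k-1,j} rho(k-j)]
            / [1 - sum_{j=1..k-1} phi_{k-1,j} rho(j)],
  phi_{k,j} = phi_{k-1,j} - phi_{kk} phi_{k-1,k-j},  j = 1..k-1.
Step k = 1:
  phi_11 = rho(1) = 0.7855.
Step k = 2:
  phi_22 = [rho(2) - phi_11 rho(1)] / [1 - phi_11 rho(1)] = [0.7285 - (0.7855)(0.7855)] / [1 - (0.7855)(0.7855)]
         = 0.11148975 / 0.38298975 = 0.291104.
  Update: phi_21 = phi_11 - phi_22 phi_11 = 0.7855 - (0.291104)(0.7855) = 0.556838.
Step k = 3:
  phi_33 = [rho(3) - phi_21 rho(2) - phi_22 rho(1)] / [1 - phi_21 rho(1) - phi_22 rho(2)]
    numerator   = 0.6414 - (0.556838)(0.7285) - (0.291104)(0.7855) = 0.00708152
    denominator = 1 - (0.556838)(0.7855) - (0.291104)(0.7285) = 0.35053467
  phi_33 = 0.00708152 / 0.35053467 = 0.0202.
Therefore phi_{33} = 0.0202.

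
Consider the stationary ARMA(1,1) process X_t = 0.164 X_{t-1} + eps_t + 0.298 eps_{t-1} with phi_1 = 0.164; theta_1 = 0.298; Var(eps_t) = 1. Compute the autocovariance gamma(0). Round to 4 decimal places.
\gamma(0) = 1.2193

Multiply the model equation by X_{t-k} and take expectations. With theta_0 = psi_0 = 1 and psi_j the MA(infinity) weights, this gives
  gamma(k) - sum_i phi_i gamma(k-i) = c_k,
  c_k = sigma^2 * sum_{j=k..q} theta_j psi_{j-k}   (c_k = 0 for k > q),
using gamma(-m) = gamma(m).
psi-weights needed (psi_j = theta_j + sum_i phi_i psi_{j-i}):
  psi_1 = theta_1 + phi_1 = 0.298 + (0.164) = 0.462
Right-hand sides:
  c_0 = sigma^2 (1 + theta_1 psi_1) = 1 * (1 + (0.298)(0.462)) = 1 * 1.137676 = 1.137676
  c_1 = sigma^2 theta_1 = 1 * (0.298) = 0.298
  c_2 = 0
Equations for k = 0 and k = 1 (AR order 1):
  gamma(0) = phi_1 gamma(1) + c_0
  gamma(1) = phi_1 gamma(0) + c_1
Substituting the second into the first: gamma(0) (1 - phi_1^2) = c_0 + phi_1 c_1, so
  gamma(0) = (c_0 + phi_1 c_1) / (1 - phi_1^2) = (1.137676 + (0.164)(0.298)) / (1 - (0.164)^2) = 1.186548 / 0.973104 = 1.219343.
Therefore gamma(0) = 1.2193 (to 4 decimal places).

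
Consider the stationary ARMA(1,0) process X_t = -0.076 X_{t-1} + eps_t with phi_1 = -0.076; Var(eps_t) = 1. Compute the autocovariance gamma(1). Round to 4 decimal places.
\gamma(1) = -0.0764

Multiply the model equation by X_{t-k} and take expectations. With theta_0 = psi_0 = 1 and psi_j the MA(infinity) weights, this gives
  gamma(k) - sum_i phi_i gamma(k-i) = c_k,
  c_k = sigma^2 * sum_{j=k..q} theta_j psi_{j-k}   (c_k = 0 for k > q),
using gamma(-m) = gamma(m).
Pure AR (q = 0): c_0 = sigma^2 = 1, c_k = 0 for k >= 1.
Equations for k = 0 and k = 1 (AR order 1):
  gamma(0) = phi_1 gamma(1) + c_0
  gamma(1) = phi_1 gamma(0) + c_1
Substituting the second into the first: gamma(0) (1 - phi_1^2) = c_0 + phi_1 c_1, so
  gamma(0) = c_0 / (1 - phi_1^2) = 1 / (1 - (-0.076)^2) = 1 / 0.994224 = 1.00581.
  gamma(1) = phi_1 gamma(0) = (-0.076)(1.00581) = -0.076442.
Therefore gamma(1) = -0.0764 (to 4 decimal places).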